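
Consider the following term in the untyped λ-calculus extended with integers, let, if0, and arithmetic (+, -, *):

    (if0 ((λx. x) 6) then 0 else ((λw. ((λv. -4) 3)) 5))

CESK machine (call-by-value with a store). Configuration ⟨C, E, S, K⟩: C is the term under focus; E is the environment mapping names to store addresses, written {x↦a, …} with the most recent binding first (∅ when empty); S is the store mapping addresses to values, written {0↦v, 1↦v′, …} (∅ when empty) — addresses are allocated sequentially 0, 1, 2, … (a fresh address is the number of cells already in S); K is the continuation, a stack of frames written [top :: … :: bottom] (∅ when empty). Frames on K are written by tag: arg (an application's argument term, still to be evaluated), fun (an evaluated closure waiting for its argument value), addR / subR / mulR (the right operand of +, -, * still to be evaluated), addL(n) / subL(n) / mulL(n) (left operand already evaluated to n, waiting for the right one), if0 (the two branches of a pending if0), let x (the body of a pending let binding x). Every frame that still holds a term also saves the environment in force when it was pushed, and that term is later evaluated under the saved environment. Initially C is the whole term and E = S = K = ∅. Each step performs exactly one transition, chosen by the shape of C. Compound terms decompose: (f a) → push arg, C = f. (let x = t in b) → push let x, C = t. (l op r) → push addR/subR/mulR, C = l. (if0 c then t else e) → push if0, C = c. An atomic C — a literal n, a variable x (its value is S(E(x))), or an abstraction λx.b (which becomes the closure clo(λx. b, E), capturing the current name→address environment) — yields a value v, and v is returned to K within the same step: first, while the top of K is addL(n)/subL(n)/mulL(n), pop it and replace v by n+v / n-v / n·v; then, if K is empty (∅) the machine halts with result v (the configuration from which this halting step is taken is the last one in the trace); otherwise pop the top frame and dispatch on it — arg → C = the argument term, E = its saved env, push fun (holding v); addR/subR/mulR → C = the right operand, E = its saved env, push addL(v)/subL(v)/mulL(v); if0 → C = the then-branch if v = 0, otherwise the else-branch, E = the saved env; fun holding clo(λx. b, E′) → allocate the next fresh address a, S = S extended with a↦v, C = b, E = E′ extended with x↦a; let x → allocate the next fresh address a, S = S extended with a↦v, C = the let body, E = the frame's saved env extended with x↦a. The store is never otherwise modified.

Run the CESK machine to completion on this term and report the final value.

Answer: -4

Derivation:
t=0: [C=(if0 ((λx. x) 6) then 0 else ((λw. ((λv. -4) 3)) 5)) | E=∅ | S=∅ | K=∅]
t=1: [C=((λx. x) 6) | E=∅ | S=∅ | K=[if0]]
t=2: [C=(λx. x) | E=∅ | S=∅ | K=[arg :: if0]]
t=3: [C=6 | E=∅ | S=∅ | K=[fun :: if0]]
t=4: [C=x | E={x↦0} | S={0↦6} | K=[if0]]
t=5: [C=((λw. ((λv. -4) 3)) 5) | E=∅ | S={0↦6} | K=∅]
t=6: [C=(λw. ((λv. -4) 3)) | E=∅ | S={0↦6} | K=[arg]]
t=7: [C=5 | E=∅ | S={0↦6} | K=[fun]]
t=8: [C=((λv. -4) 3) | E={w↦1} | S={0↦6, 1↦5} | K=∅]
t=9: [C=(λv. -4) | E={w↦1} | S={0↦6, 1↦5} | K=[arg]]
t=10: [C=3 | E={w↦1} | S={0↦6, 1↦5} | K=[fun]]
t=11: [C=-4 | E={v↦2, w↦1} | S={0↦6, 1↦5, 2↦3} | K=∅]
→ final value -4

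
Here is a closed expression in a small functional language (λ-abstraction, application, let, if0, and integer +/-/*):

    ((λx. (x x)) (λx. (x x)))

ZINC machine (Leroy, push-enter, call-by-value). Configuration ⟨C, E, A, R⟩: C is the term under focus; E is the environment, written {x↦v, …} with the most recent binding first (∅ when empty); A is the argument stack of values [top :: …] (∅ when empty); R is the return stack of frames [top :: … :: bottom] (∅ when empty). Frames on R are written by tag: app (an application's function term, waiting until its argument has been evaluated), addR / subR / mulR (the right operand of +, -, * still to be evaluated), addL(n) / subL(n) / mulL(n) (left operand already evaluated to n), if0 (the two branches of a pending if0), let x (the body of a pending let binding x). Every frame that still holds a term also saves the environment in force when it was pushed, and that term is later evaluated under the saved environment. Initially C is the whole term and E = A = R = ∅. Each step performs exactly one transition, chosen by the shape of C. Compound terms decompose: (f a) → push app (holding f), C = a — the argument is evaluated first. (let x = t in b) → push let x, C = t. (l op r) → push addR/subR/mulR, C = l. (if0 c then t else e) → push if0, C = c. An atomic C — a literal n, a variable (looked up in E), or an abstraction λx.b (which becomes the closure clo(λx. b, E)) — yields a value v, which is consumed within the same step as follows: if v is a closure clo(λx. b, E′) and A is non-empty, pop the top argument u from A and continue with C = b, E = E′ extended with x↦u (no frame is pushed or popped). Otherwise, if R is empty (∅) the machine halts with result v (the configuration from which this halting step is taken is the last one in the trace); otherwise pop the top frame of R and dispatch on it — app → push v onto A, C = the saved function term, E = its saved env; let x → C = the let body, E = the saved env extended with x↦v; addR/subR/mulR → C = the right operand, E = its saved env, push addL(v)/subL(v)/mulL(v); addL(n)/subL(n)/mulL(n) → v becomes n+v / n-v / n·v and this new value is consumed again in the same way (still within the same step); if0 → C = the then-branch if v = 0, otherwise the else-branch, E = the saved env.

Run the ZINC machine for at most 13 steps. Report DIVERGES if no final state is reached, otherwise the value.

0. <C=((λx. (x x)) (λx. (x x))), E=∅, A=∅, R=∅>
1. <C=(λx. (x x)), E=∅, A=∅, R=[app]>
2. <C=(λx. (x x)), E=∅, A=[clo(λx. (x x), ∅)], R=∅>
3. <C=(x x), E={x↦clo(λx. (x x), ∅)}, A=∅, R=∅>
4. <C=x, E={x↦clo(λx. (x x), ∅)}, A=∅, R=[app]>
5. <C=x, E={x↦clo(λx. (x x), ∅)}, A=[clo(λx. (x x), ∅)], R=∅>
… configuration repeats with period 3 (steps 3–5 recur indefinitely) …

Answer: DIVERGES (no final state within 13 steps)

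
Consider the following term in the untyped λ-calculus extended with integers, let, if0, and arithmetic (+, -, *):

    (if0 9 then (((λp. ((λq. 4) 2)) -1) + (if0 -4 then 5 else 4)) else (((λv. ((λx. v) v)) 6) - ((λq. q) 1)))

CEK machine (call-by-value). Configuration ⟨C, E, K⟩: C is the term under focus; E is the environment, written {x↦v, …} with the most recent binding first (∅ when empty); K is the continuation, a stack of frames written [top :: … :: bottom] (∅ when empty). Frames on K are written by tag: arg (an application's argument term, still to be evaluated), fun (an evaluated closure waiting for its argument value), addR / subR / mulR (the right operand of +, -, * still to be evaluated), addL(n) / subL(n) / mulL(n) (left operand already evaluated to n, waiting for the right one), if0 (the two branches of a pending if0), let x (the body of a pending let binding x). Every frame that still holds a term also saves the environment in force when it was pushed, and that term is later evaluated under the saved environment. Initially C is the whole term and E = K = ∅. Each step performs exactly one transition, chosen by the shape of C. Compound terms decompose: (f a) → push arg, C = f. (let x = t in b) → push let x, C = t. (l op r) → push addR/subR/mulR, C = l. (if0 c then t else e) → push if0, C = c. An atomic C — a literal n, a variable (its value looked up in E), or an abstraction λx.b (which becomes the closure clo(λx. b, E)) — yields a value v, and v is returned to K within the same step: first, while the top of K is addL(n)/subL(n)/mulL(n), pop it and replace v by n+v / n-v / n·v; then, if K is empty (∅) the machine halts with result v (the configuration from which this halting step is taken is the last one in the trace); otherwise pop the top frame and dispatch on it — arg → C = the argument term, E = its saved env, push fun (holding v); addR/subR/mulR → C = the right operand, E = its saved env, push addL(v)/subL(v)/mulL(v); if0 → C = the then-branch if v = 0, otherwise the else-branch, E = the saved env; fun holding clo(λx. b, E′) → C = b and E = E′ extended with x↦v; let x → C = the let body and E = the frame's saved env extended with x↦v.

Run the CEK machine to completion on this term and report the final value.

Answer: 5

Machine steps:
step 0: <C=(if0 9 then (((λp. ((λq. 4) 2)) -1) + (if0 -4 then 5 else 4)) else (((λv. ((λx. v) v)) 6) - ((λq. q) 1))), E=∅, K=∅>
step 1: <C=9, E=∅, K=[if0]>
step 2: <C=(((λv. ((λx. v) v)) 6) - ((λq. q) 1)), E=∅, K=∅>
step 3: <C=((λv. ((λx. v) v)) 6), E=∅, K=[subR]>
step 4: <C=(λv. ((λx. v) v)), E=∅, K=[arg :: subR]>
step 5: <C=6, E=∅, K=[fun :: subR]>
step 6: <C=((λx. v) v), E={v↦6}, K=[subR]>
step 7: <C=(λx. v), E={v↦6}, K=[arg :: subR]>
step 8: <C=v, E={v↦6}, K=[fun :: subR]>
step 9: <C=v, E={x↦6, v↦6}, K=[subR]>
step 10: <C=((λq. q) 1), E=∅, K=[subL(6)]>
step 11: <C=(λq. q), E=∅, K=[arg :: subL(6)]>
step 12: <C=1, E=∅, K=[fun :: subL(6)]>
step 13: <C=q, E={q↦1}, K=[subL(6)]>
→ final value 5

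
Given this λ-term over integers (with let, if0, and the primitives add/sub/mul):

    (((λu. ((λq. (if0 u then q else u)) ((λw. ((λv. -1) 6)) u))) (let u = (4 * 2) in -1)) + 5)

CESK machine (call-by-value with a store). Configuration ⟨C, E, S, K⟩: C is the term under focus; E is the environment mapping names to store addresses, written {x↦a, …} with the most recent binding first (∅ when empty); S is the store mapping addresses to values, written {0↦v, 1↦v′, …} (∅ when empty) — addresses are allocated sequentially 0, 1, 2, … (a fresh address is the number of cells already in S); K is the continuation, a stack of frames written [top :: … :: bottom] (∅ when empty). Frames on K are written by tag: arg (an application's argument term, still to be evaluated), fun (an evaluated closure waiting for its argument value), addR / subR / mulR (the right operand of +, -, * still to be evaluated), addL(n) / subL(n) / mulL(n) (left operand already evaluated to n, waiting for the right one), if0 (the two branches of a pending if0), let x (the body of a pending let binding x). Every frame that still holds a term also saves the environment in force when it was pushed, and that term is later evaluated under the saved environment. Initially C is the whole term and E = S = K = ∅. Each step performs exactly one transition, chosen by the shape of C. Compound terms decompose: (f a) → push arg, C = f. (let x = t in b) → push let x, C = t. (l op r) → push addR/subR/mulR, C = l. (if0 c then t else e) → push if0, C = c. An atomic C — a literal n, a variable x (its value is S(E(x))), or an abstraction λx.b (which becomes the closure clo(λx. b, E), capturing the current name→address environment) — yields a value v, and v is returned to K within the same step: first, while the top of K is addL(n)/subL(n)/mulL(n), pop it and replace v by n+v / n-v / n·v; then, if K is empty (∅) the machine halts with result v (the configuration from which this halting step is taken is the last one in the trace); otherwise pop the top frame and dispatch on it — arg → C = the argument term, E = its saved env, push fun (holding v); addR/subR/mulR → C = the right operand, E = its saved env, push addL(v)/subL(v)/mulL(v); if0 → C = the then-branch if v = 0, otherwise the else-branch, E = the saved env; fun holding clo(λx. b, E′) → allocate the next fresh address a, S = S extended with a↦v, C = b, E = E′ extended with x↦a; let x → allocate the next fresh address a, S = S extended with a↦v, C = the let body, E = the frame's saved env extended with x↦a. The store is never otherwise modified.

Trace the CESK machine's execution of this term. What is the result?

t=0: ⟨C=(((λu. ((λq. (if0 u then q else u)) ((λw. ((λv. -1) 6)) u))) (let u = (4 * 2) in -1)) + 5); E=∅; S=∅; K=∅⟩
t=1: ⟨C=((λu. ((λq. (if0 u then q else u)) ((λw. ((λv. -1) 6)) u))) (let u = (4 * 2) in -1)); E=∅; S=∅; K=[addR]⟩
t=2: ⟨C=(λu. ((λq. (if0 u then q else u)) ((λw. ((λv. -1) 6)) u))); E=∅; S=∅; K=[arg :: addR]⟩
t=3: ⟨C=(let u = (4 * 2) in -1); E=∅; S=∅; K=[fun :: addR]⟩
t=4: ⟨C=(4 * 2); E=∅; S=∅; K=[let u :: fun :: addR]⟩
t=5: ⟨C=4; E=∅; S=∅; K=[mulR :: let u :: fun :: addR]⟩
t=6: ⟨C=2; E=∅; S=∅; K=[mulL(4) :: let u :: fun :: addR]⟩
t=7: ⟨C=-1; E={u↦0}; S={0↦8}; K=[fun :: addR]⟩
t=8: ⟨C=((λq. (if0 u then q else u)) ((λw. ((λv. -1) 6)) u)); E={u↦1}; S={0↦8, 1↦-1}; K=[addR]⟩
t=9: ⟨C=(λq. (if0 u then q else u)); E={u↦1}; S={0↦8, 1↦-1}; K=[arg :: addR]⟩
t=10: ⟨C=((λw. ((λv. -1) 6)) u); E={u↦1}; S={0↦8, 1↦-1}; K=[fun :: addR]⟩
t=11: ⟨C=(λw. ((λv. -1) 6)); E={u↦1}; S={0↦8, 1↦-1}; K=[arg :: fun :: addR]⟩
t=12: ⟨C=u; E={u↦1}; S={0↦8, 1↦-1}; K=[fun :: fun :: addR]⟩
t=13: ⟨C=((λv. -1) 6); E={w↦2, u↦1}; S={0↦8, 1↦-1, 2↦-1}; K=[fun :: addR]⟩
t=14: ⟨C=(λv. -1); E={w↦2, u↦1}; S={0↦8, 1↦-1, 2↦-1}; K=[arg :: fun :: addR]⟩
t=15: ⟨C=6; E={w↦2, u↦1}; S={0↦8, 1↦-1, 2↦-1}; K=[fun :: fun :: addR]⟩
t=16: ⟨C=-1; E={v↦3, w↦2, u↦1}; S={0↦8, 1↦-1, 2↦-1, 3↦6}; K=[fun :: addR]⟩
t=17: ⟨C=(if0 u then q else u); E={q↦4, u↦1}; S={0↦8, 1↦-1, 2↦-1, 3↦6, 4↦-1}; K=[addR]⟩
t=18: ⟨C=u; E={q↦4, u↦1}; S={0↦8, 1↦-1, 2↦-1, 3↦6, 4↦-1}; K=[if0 :: addR]⟩
t=19: ⟨C=u; E={q↦4, u↦1}; S={0↦8, 1↦-1, 2↦-1, 3↦6, 4↦-1}; K=[addR]⟩
t=20: ⟨C=5; E=∅; S={0↦8, 1↦-1, 2↦-1, 3↦6, 4↦-1}; K=[addL(-1)]⟩
→ final value 4

Answer: 4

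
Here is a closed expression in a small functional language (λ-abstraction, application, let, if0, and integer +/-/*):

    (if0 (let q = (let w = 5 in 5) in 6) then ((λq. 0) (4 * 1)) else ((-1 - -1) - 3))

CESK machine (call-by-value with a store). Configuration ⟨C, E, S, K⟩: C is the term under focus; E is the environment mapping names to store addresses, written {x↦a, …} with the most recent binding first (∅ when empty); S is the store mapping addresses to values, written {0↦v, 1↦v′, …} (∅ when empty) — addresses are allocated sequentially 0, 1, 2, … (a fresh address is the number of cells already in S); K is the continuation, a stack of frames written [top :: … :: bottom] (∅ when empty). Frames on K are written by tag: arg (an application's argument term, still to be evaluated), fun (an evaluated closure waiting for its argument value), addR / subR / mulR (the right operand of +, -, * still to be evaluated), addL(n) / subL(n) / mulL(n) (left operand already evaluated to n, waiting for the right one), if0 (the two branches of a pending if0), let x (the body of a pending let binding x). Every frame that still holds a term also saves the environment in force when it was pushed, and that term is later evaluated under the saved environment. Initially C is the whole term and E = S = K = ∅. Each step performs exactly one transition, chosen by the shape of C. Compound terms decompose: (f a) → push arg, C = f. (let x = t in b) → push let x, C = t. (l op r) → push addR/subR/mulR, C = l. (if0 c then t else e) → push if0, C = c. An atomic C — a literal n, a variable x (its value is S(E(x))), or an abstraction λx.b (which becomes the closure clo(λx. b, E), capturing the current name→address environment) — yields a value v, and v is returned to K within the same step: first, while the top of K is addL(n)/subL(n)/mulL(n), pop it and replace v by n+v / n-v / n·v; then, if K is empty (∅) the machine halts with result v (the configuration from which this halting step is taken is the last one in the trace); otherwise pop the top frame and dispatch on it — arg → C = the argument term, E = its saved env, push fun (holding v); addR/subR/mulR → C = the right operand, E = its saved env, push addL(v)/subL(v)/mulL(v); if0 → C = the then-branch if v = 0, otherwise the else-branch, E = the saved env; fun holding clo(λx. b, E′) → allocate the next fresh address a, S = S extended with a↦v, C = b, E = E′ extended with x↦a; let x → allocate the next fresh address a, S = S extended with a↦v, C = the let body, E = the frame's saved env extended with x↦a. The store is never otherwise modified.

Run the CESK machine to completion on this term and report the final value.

Answer: -3

Derivation:
t=0: ⟨C=(if0 (let q = (let w = 5 in 5) in 6) then ((λq. 0) (4 * 1)) else ((-1 - -1) - 3)); E=∅; S=∅; K=∅⟩
t=1: ⟨C=(let q = (let w = 5 in 5) in 6); E=∅; S=∅; K=[if0]⟩
t=2: ⟨C=(let w = 5 in 5); E=∅; S=∅; K=[let q :: if0]⟩
t=3: ⟨C=5; E=∅; S=∅; K=[let w :: let q :: if0]⟩
t=4: ⟨C=5; E={w↦0}; S={0↦5}; K=[let q :: if0]⟩
t=5: ⟨C=6; E={q↦1}; S={0↦5, 1↦5}; K=[if0]⟩
t=6: ⟨C=((-1 - -1) - 3); E=∅; S={0↦5, 1↦5}; K=∅⟩
t=7: ⟨C=(-1 - -1); E=∅; S={0↦5, 1↦5}; K=[subR]⟩
t=8: ⟨C=-1; E=∅; S={0↦5, 1↦5}; K=[subR :: subR]⟩
t=9: ⟨C=-1; E=∅; S={0↦5, 1↦5}; K=[subL(-1) :: subR]⟩
t=10: ⟨C=3; E=∅; S={0↦5, 1↦5}; K=[subL(0)]⟩
→ final value -3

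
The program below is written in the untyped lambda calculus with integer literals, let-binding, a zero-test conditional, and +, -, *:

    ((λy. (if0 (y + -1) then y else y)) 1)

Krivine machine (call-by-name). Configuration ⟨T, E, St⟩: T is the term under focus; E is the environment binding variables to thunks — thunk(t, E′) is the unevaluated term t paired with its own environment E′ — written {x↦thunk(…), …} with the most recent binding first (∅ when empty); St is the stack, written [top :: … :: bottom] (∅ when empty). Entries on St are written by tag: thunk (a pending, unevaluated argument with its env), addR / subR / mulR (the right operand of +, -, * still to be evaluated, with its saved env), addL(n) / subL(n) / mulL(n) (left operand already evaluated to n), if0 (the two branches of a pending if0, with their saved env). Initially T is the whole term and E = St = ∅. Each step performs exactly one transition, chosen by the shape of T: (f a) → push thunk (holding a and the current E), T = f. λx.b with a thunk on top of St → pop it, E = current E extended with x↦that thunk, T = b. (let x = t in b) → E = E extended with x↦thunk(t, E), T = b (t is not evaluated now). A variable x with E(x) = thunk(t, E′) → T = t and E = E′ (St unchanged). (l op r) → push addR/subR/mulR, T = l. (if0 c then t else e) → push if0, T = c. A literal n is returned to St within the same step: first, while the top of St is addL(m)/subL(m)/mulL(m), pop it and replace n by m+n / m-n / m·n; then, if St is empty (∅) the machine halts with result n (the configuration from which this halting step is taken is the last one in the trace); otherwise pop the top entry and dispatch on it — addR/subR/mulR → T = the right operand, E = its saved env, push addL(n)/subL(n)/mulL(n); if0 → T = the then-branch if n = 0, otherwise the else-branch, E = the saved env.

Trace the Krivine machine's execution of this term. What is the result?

Answer: 1

Machine steps:
step 0: <T=((λy. (if0 (y + -1) then y else y)) 1), E=∅, St=∅>
step 1: <T=(λy. (if0 (y + -1) then y else y)), E=∅, St=[thunk]>
step 2: <T=(if0 (y + -1) then y else y), E={y↦thunk(1, ∅)}, St=∅>
step 3: <T=(y + -1), E={y↦thunk(1, ∅)}, St=[if0]>
step 4: <T=y, E={y↦thunk(1, ∅)}, St=[addR :: if0]>
step 5: <T=1, E=∅, St=[addR :: if0]>
step 6: <T=-1, E={y↦thunk(1, ∅)}, St=[addL(1) :: if0]>
step 7: <T=y, E={y↦thunk(1, ∅)}, St=∅>
step 8: <T=1, E=∅, St=∅>
→ final value 1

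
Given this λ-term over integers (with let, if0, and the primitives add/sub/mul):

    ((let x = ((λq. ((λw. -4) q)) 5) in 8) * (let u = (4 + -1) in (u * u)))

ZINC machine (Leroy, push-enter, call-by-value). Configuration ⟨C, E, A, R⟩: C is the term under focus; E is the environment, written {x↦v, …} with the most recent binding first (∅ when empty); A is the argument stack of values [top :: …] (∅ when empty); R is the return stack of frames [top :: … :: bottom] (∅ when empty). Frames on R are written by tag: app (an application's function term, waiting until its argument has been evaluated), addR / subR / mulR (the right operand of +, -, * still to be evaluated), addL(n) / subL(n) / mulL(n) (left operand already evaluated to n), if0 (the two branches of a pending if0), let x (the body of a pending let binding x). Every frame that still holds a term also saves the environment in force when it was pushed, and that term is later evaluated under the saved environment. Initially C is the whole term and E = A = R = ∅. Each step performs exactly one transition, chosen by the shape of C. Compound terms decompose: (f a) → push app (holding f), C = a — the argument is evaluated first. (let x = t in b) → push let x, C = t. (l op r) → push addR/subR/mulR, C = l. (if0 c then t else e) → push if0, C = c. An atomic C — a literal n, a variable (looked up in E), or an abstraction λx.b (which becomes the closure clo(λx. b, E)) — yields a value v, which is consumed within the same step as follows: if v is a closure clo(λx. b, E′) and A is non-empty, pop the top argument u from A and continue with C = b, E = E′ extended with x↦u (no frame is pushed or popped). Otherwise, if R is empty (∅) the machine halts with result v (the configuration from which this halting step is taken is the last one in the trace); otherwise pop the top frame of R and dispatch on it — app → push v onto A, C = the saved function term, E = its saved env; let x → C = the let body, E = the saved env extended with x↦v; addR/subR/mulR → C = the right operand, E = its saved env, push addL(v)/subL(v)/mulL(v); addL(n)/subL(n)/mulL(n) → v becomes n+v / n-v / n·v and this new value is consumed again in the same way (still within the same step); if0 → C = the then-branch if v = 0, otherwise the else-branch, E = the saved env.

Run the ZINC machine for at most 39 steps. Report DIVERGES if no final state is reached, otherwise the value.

t=0: ⟨C=((let x = ((λq. ((λw. -4) q)) 5) in 8) * (let u = (4 + -1) in (u * u))); E=∅; A=∅; R=∅⟩
t=1: ⟨C=(let x = ((λq. ((λw. -4) q)) 5) in 8); E=∅; A=∅; R=[mulR]⟩
t=2: ⟨C=((λq. ((λw. -4) q)) 5); E=∅; A=∅; R=[let x :: mulR]⟩
t=3: ⟨C=5; E=∅; A=∅; R=[app :: let x :: mulR]⟩
t=4: ⟨C=(λq. ((λw. -4) q)); E=∅; A=[5]; R=[let x :: mulR]⟩
t=5: ⟨C=((λw. -4) q); E={q↦5}; A=∅; R=[let x :: mulR]⟩
t=6: ⟨C=q; E={q↦5}; A=∅; R=[app :: let x :: mulR]⟩
t=7: ⟨C=(λw. -4); E={q↦5}; A=[5]; R=[let x :: mulR]⟩
t=8: ⟨C=-4; E={w↦5, q↦5}; A=∅; R=[let x :: mulR]⟩
t=9: ⟨C=8; E={x↦-4}; A=∅; R=[mulR]⟩
t=10: ⟨C=(let u = (4 + -1) in (u * u)); E=∅; A=∅; R=[mulL(8)]⟩
t=11: ⟨C=(4 + -1); E=∅; A=∅; R=[let u :: mulL(8)]⟩
t=12: ⟨C=4; E=∅; A=∅; R=[addR :: let u :: mulL(8)]⟩
t=13: ⟨C=-1; E=∅; A=∅; R=[addL(4) :: let u :: mulL(8)]⟩
t=14: ⟨C=(u * u); E={u↦3}; A=∅; R=[mulL(8)]⟩
t=15: ⟨C=u; E={u↦3}; A=∅; R=[mulR :: mulL(8)]⟩
t=16: ⟨C=u; E={u↦3}; A=∅; R=[mulL(3) :: mulL(8)]⟩
→ final value 72

Answer: 72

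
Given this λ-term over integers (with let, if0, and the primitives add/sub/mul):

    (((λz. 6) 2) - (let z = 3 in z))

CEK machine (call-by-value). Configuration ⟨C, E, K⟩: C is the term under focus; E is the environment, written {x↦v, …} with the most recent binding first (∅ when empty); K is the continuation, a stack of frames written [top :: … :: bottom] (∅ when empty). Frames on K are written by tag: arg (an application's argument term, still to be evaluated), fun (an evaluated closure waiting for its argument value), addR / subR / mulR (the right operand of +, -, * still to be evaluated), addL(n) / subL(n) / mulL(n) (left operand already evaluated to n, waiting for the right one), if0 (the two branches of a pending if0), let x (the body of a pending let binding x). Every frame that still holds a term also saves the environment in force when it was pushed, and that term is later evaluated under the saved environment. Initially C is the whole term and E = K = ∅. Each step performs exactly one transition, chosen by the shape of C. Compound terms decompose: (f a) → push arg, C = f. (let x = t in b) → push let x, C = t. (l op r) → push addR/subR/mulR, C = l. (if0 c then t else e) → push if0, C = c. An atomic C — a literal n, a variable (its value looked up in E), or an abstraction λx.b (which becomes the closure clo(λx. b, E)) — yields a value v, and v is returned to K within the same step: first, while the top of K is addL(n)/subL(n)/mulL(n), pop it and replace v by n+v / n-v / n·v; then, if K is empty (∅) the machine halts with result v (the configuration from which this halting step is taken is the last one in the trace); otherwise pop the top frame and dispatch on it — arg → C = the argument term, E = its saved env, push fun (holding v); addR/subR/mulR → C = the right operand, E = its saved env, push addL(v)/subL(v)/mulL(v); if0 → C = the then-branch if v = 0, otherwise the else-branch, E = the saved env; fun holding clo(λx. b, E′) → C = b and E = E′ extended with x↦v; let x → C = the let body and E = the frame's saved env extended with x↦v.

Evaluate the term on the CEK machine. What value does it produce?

step 0: ⟨C=(((λz. 6) 2) - (let z = 3 in z)); E=∅; K=∅⟩
step 1: ⟨C=((λz. 6) 2); E=∅; K=[subR]⟩
step 2: ⟨C=(λz. 6); E=∅; K=[arg :: subR]⟩
step 3: ⟨C=2; E=∅; K=[fun :: subR]⟩
step 4: ⟨C=6; E={z↦2}; K=[subR]⟩
step 5: ⟨C=(let z = 3 in z); E=∅; K=[subL(6)]⟩
step 6: ⟨C=3; E=∅; K=[let z :: subL(6)]⟩
step 7: ⟨C=z; E={z↦3}; K=[subL(6)]⟩
→ final value 3

Answer: 3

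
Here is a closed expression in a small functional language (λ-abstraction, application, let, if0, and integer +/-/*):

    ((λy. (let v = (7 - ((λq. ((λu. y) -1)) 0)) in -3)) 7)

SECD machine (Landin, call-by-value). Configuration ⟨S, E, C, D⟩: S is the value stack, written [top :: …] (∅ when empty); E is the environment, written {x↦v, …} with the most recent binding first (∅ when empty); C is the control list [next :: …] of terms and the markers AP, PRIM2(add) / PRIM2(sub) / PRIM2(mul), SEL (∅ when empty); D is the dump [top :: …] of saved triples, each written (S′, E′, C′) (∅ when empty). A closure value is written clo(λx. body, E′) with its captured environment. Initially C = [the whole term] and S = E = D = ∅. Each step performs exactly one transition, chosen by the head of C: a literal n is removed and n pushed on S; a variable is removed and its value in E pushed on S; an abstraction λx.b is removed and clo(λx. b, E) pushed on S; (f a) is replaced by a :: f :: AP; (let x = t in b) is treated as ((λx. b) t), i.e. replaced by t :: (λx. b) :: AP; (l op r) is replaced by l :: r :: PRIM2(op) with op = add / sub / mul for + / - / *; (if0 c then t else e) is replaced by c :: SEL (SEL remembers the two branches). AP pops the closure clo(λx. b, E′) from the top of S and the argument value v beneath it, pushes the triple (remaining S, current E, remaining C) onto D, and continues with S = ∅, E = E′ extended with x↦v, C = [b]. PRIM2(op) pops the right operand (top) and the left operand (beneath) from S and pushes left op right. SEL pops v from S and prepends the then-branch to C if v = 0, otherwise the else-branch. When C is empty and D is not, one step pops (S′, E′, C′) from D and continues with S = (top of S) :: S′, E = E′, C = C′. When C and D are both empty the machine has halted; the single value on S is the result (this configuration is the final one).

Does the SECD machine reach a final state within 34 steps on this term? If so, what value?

t=0: ⟨S=∅; E=∅; C=[((λy. (let v = (7 - ((λq. ((λu. y) -1)) 0)) in -3)) 7)]; D=∅⟩
t=1: ⟨S=∅; E=∅; C=[7 :: (λy. (let v = (7 - ((λq. ((λu. y) -1)) 0)) in -3)) :: AP]; D=∅⟩
t=2: ⟨S=[7]; E=∅; C=[(λy. (let v = (7 - ((λq. ((λu. y) -1)) 0)) in -3)) :: AP]; D=∅⟩
t=3: ⟨S=[clo(λy. (let v = (7 - ((λq. ((λu. y) -1)) 0)) in -3), ∅) :: 7]; E=∅; C=[AP]; D=∅⟩
t=4: ⟨S=∅; E={y↦7}; C=[(let v = (7 - ((λq. ((λu. y) -1)) 0)) in -3)]; D=[(∅, ∅, ∅)]⟩
t=5: ⟨S=∅; E={y↦7}; C=[(7 - ((λq. ((λu. y) -1)) 0)) :: (λv. -3) :: AP]; D=[(∅, ∅, ∅)]⟩
t=6: ⟨S=∅; E={y↦7}; C=[7 :: ((λq. ((λu. y) -1)) 0) :: PRIM2(sub) :: (λv. -3) :: AP]; D=[(∅, ∅, ∅)]⟩
t=7: ⟨S=[7]; E={y↦7}; C=[((λq. ((λu. y) -1)) 0) :: PRIM2(sub) :: (λv. -3) :: AP]; D=[(∅, ∅, ∅)]⟩
t=8: ⟨S=[7]; E={y↦7}; C=[0 :: (λq. ((λu. y) -1)) :: AP :: PRIM2(sub) :: (λv. -3) :: AP]; D=[(∅, ∅, ∅)]⟩
t=9: ⟨S=[0 :: 7]; E={y↦7}; C=[(λq. ((λu. y) -1)) :: AP :: PRIM2(sub) :: (λv. -3) :: AP]; D=[(∅, ∅, ∅)]⟩
t=10: ⟨S=[clo(λq. ((λu. y) -1), {y↦7}) :: 0 :: 7]; E={y↦7}; C=[AP :: PRIM2(sub) :: (λv. -3) :: AP]; D=[(∅, ∅, ∅)]⟩
t=11: ⟨S=∅; E={q↦0, y↦7}; C=[((λu. y) -1)]; D=[([7], {y↦7}, [PRIM2(sub) :: (λv. -3) :: AP]) :: (∅, ∅, ∅)]⟩
t=12: ⟨S=∅; E={q↦0, y↦7}; C=[-1 :: (λu. y) :: AP]; D=[([7], {y↦7}, [PRIM2(sub) :: (λv. -3) :: AP]) :: (∅, ∅, ∅)]⟩
t=13: ⟨S=[-1]; E={q↦0, y↦7}; C=[(λu. y) :: AP]; D=[([7], {y↦7}, [PRIM2(sub) :: (λv. -3) :: AP]) :: (∅, ∅, ∅)]⟩
t=14: ⟨S=[clo(λu. y, {q↦0, y↦7}) :: -1]; E={q↦0, y↦7}; C=[AP]; D=[([7], {y↦7}, [PRIM2(sub) :: (λv. -3) :: AP]) :: (∅, ∅, ∅)]⟩
t=15: ⟨S=∅; E={u↦-1, q↦0, y↦7}; C=[y]; D=[(∅, {q↦0, y↦7}, ∅) :: ([7], {y↦7}, [PRIM2(sub) :: (λv. -3) :: AP]) :: (∅, ∅, ∅)]⟩
t=16: ⟨S=[7]; E={u↦-1, q↦0, y↦7}; C=∅; D=[(∅, {q↦0, y↦7}, ∅) :: ([7], {y↦7}, [PRIM2(sub) :: (λv. -3) :: AP]) :: (∅, ∅, ∅)]⟩
t=17: ⟨S=[7]; E={q↦0, y↦7}; C=∅; D=[([7], {y↦7}, [PRIM2(sub) :: (λv. -3) :: AP]) :: (∅, ∅, ∅)]⟩
t=18: ⟨S=[7 :: 7]; E={y↦7}; C=[PRIM2(sub) :: (λv. -3) :: AP]; D=[(∅, ∅, ∅)]⟩
t=19: ⟨S=[0]; E={y↦7}; C=[(λv. -3) :: AP]; D=[(∅, ∅, ∅)]⟩
t=20: ⟨S=[clo(λv. -3, {y↦7}) :: 0]; E={y↦7}; C=[AP]; D=[(∅, ∅, ∅)]⟩
t=21: ⟨S=∅; E={v↦0, y↦7}; C=[-3]; D=[(∅, {y↦7}, ∅) :: (∅, ∅, ∅)]⟩
t=22: ⟨S=[-3]; E={v↦0, y↦7}; C=∅; D=[(∅, {y↦7}, ∅) :: (∅, ∅, ∅)]⟩
t=23: ⟨S=[-3]; E={y↦7}; C=∅; D=[(∅, ∅, ∅)]⟩
t=24: ⟨S=[-3]; E=∅; C=∅; D=∅⟩
→ final value -3

Answer: -3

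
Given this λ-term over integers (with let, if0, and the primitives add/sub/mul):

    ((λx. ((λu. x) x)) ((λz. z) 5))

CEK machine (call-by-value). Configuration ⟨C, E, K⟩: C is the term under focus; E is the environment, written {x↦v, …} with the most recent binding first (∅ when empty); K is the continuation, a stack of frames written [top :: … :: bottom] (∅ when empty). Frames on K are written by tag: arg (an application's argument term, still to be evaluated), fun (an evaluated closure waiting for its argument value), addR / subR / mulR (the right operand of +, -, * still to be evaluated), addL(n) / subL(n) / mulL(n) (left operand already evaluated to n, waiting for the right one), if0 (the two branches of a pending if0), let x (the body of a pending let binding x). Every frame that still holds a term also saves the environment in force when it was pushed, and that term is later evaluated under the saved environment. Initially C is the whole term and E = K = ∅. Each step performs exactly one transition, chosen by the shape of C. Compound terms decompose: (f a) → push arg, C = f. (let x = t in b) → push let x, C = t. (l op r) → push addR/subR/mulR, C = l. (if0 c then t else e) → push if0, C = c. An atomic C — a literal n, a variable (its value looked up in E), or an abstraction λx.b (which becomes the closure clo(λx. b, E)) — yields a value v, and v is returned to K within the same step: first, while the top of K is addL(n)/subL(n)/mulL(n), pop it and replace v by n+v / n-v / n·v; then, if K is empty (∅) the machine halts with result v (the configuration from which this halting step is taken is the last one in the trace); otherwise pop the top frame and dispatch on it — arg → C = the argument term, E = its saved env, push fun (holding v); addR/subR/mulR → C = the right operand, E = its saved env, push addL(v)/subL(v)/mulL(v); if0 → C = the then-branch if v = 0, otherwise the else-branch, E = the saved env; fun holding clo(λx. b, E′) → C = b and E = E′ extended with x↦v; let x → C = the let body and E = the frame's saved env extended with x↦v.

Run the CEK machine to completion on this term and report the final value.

step 0: [C=((λx. ((λu. x) x)) ((λz. z) 5)) | E=∅ | K=∅]
step 1: [C=(λx. ((λu. x) x)) | E=∅ | K=[arg]]
step 2: [C=((λz. z) 5) | E=∅ | K=[fun]]
step 3: [C=(λz. z) | E=∅ | K=[arg :: fun]]
step 4: [C=5 | E=∅ | K=[fun :: fun]]
step 5: [C=z | E={z↦5} | K=[fun]]
step 6: [C=((λu. x) x) | E={x↦5} | K=∅]
step 7: [C=(λu. x) | E={x↦5} | K=[arg]]
step 8: [C=x | E={x↦5} | K=[fun]]
step 9: [C=x | E={u↦5, x↦5} | K=∅]
→ final value 5

Answer: 5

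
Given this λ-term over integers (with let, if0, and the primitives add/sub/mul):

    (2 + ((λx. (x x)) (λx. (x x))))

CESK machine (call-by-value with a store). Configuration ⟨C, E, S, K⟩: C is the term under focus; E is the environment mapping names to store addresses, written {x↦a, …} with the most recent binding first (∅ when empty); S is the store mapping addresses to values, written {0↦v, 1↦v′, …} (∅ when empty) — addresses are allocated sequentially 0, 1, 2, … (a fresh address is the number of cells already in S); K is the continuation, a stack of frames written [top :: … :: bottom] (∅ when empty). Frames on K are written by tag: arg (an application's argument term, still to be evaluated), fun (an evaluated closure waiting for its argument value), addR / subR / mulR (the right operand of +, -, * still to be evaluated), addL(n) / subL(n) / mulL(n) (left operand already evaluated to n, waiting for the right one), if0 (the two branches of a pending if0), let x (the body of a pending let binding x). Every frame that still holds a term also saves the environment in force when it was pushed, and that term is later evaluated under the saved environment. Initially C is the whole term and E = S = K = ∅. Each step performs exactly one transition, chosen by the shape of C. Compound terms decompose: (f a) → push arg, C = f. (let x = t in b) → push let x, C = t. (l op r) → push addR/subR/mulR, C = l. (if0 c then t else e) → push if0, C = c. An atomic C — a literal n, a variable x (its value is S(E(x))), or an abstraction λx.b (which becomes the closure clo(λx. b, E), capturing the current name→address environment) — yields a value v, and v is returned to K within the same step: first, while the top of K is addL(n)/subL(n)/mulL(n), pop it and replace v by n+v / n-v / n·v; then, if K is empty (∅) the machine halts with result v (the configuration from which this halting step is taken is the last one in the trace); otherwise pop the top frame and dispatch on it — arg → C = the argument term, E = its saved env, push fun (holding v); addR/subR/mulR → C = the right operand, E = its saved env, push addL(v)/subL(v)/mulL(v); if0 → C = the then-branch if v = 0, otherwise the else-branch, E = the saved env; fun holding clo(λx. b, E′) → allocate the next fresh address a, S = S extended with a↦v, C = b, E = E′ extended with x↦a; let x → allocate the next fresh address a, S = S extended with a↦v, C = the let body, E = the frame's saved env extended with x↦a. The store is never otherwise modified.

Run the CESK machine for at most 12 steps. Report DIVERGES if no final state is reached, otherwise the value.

Answer: DIVERGES (no final state within 12 steps)

Machine steps:
[0] ⟨C=(2 + ((λx. (x x)) (λx. (x x)))); E=∅; S=∅; K=∅⟩
[1] ⟨C=2; E=∅; S=∅; K=[addR]⟩
[2] ⟨C=((λx. (x x)) (λx. (x x))); E=∅; S=∅; K=[addL(2)]⟩
[3] ⟨C=(λx. (x x)); E=∅; S=∅; K=[arg :: addL(2)]⟩
[4] ⟨C=(λx. (x x)); E=∅; S=∅; K=[fun :: addL(2)]⟩
[5] ⟨C=(x x); E={x↦0}; S={0↦clo(λx. (x x), ∅)}; K=[addL(2)]⟩
[6] ⟨C=x; E={x↦0}; S={0↦clo(λx. (x x), ∅)}; K=[arg :: addL(2)]⟩
[7] ⟨C=x; E={x↦0}; S={0↦clo(λx. (x x), ∅)}; K=[fun :: addL(2)]⟩
[8] ⟨C=(x x); E={x↦1}; S={0↦clo(λx. (x x), ∅), 1↦clo(λx. (x x), ∅)}; K=[addL(2)]⟩
[9] ⟨C=x; E={x↦1}; S={0↦clo(λx. (x x), ∅), 1↦clo(λx. (x x), ∅)}; K=[arg :: addL(2)]⟩
[10] ⟨C=x; E={x↦1}; S={0↦clo(λx. (x x), ∅), 1↦clo(λx. (x x), ∅)}; K=[fun :: addL(2)]⟩
[11] ⟨C=(x x); E={x↦2}; S={0↦clo(λx. (x x), ∅), 1↦clo(λx. (x x), ∅), 2↦clo(λx. (x x), ∅)}; K=[addL(2)]⟩
[12] ⟨C=x; E={x↦2}; S={0↦clo(λx. (x x), ∅), 1↦clo(λx. (x x), ∅), 2↦clo(λx. (x x), ∅)}; K=[arg :: addL(2)]⟩
→ 12 transitions taken and the configuration is still not final: no result within 12 steps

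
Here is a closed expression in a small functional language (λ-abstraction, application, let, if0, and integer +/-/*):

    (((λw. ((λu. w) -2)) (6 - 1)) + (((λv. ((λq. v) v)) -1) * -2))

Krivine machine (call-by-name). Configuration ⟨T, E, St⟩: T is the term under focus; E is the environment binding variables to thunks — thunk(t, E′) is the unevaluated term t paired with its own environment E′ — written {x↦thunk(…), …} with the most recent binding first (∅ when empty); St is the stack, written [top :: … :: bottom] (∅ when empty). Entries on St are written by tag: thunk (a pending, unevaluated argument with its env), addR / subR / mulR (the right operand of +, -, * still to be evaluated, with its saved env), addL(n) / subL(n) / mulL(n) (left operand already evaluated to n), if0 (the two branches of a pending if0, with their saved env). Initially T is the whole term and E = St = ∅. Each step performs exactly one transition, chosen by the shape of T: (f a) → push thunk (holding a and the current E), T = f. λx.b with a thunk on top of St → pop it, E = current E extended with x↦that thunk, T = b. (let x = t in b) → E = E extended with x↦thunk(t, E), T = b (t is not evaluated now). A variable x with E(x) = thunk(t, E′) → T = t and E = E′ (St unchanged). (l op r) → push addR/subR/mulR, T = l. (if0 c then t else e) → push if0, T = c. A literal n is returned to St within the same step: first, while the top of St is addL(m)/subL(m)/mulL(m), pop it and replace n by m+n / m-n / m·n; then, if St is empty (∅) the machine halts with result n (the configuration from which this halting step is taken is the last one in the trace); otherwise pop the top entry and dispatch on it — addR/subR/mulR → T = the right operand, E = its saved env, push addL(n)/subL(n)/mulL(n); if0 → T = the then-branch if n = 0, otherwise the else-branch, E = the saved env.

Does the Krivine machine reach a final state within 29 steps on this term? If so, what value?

Answer: 7

Execution trace:
step 0: <T=(((λw. ((λu. w) -2)) (6 - 1)) + (((λv. ((λq. v) v)) -1) * -2)), E=∅, St=∅>
step 1: <T=((λw. ((λu. w) -2)) (6 - 1)), E=∅, St=[addR]>
step 2: <T=(λw. ((λu. w) -2)), E=∅, St=[thunk :: addR]>
step 3: <T=((λu. w) -2), E={w↦thunk((6 - 1), ∅)}, St=[addR]>
step 4: <T=(λu. w), E={w↦thunk((6 - 1), ∅)}, St=[thunk :: addR]>
step 5: <T=w, E={u↦thunk(-2, {w↦thunk((6 - 1), ∅)}), w↦thunk((6 - 1), ∅)}, St=[addR]>
step 6: <T=(6 - 1), E=∅, St=[addR]>
step 7: <T=6, E=∅, St=[subR :: addR]>
step 8: <T=1, E=∅, St=[subL(6) :: addR]>
step 9: <T=(((λv. ((λq. v) v)) -1) * -2), E=∅, St=[addL(5)]>
step 10: <T=((λv. ((λq. v) v)) -1), E=∅, St=[mulR :: addL(5)]>
step 11: <T=(λv. ((λq. v) v)), E=∅, St=[thunk :: mulR :: addL(5)]>
step 12: <T=((λq. v) v), E={v↦thunk(-1, ∅)}, St=[mulR :: addL(5)]>
step 13: <T=(λq. v), E={v↦thunk(-1, ∅)}, St=[thunk :: mulR :: addL(5)]>
step 14: <T=v, E={q↦thunk(v, {v↦thunk(-1, ∅)}), v↦thunk(-1, ∅)}, St=[mulR :: addL(5)]>
step 15: <T=-1, E=∅, St=[mulR :: addL(5)]>
step 16: <T=-2, E=∅, St=[mulL(-1) :: addL(5)]>
→ final value 7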